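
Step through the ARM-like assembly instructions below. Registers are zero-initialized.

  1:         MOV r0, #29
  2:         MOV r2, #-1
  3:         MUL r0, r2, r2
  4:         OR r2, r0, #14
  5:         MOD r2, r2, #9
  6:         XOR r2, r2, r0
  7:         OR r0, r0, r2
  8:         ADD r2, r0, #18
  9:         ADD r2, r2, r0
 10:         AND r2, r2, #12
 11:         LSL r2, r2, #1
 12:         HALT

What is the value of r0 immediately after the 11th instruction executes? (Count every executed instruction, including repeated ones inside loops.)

r0=29
r2=-1
r0=(-1)*(-1)=1
r2=1|14=15
r2=15%9=6
r2=6^1=7
r0=1|7=7
r2=7+18=25
r2=25+7=32
r2=32&12=0
r2=0<<1=0
After step 11: r0 = 7.

7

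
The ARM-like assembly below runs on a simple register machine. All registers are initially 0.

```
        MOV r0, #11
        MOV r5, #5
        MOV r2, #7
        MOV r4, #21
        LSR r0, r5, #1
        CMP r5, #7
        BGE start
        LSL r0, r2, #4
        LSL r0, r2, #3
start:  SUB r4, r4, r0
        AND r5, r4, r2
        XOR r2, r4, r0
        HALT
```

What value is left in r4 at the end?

MOV r0, #11 → r0=11
MOV r5, #5 → r5=5
MOV r2, #7 → r2=7
MOV r4, #21 → r4=21
LSR r0, r5, #1 → r0=5>>1=2
CMP r5, #7  (cmp 5,7)
BGE start: not taken
LSL r0, r2, #4 → r0=7<<4=112
LSL r0, r2, #3 → r0=7<<3=56
SUB r4, r4, r0 → r4=21-56=-35
AND r5, r4, r2 → r5=(-35)&7=5
XOR r2, r4, r0 → r2=(-35)^56=-27
halt.

-35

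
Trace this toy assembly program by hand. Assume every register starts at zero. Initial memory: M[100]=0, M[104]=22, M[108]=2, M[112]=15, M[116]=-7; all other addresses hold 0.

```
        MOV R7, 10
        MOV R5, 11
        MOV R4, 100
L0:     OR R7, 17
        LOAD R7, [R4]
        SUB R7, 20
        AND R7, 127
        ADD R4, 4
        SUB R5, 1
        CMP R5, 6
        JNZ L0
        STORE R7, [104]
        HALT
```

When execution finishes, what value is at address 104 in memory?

101

R7=10
R5=11
R4=100
R7=10|17=27
R7=M[100]=0
R7=0-20=-20
R7=(-20)&127=108
R4=100+4=104
R5=11-1=10
CMP R5, 6  (cmp 10,6)
JNZ L0: taken
R7=108|17=125
R7=M[104]=22
R7=22-20=2
R7=2&127=2
R4=104+4=108
R5=10-1=9
CMP R5, 6  (cmp 9,6)
JNZ L0: taken
R7=2|17=19
R7=M[108]=2
R7=2-20=-18
R7=(-18)&127=110
R4=108+4=112
R5=9-1=8
CMP R5, 6  (cmp 8,6)
JNZ L0: taken
R7=110|17=127
R7=M[112]=15
R7=15-20=-5
R7=(-5)&127=123
R4=112+4=116
R5=8-1=7
CMP R5, 6  (cmp 7,6)
JNZ L0: taken
R7=123|17=123
R7=M[116]=-7
R7=(-7)-20=-27
R7=(-27)&127=101
R4=116+4=120
R5=7-1=6
CMP R5, 6  (cmp 6,6)
JNZ L0: not taken
STORE R7, [104] → M[104]=101
halt.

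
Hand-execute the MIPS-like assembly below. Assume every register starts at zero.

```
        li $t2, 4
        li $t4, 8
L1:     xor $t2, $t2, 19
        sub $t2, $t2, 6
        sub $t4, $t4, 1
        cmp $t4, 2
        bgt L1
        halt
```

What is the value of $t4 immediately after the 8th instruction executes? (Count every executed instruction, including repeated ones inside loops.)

li $t2, 4 → $t2=4
li $t4, 8 → $t4=8
xor $t2, $t2, 19 → $t2=4^19=23
sub $t2, $t2, 6 → $t2=23-6=17
sub $t4, $t4, 1 → $t4=8-1=7
cmp $t4, 2  (cmp 7,2)
bgt L1: taken
xor $t2, $t2, 19 → $t2=17^19=2
After step 8: $t4 = 7.

7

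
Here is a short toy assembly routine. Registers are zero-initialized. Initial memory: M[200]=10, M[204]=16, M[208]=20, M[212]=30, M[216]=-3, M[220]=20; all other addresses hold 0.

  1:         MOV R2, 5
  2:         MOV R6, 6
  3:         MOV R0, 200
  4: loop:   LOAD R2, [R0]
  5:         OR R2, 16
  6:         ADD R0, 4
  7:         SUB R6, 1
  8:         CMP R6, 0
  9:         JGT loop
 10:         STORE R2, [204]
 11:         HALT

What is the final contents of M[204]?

R2=5
R6=6
R0=200
R2=M[200]=10
R2=10|16=26
R0=200+4=204
R6=6-1=5
CMP R6, 0  (cmp 5,0)
JGT loop: taken
R2=M[204]=16
R2=16|16=16
R0=204+4=208
R6=5-1=4
CMP R6, 0  (cmp 4,0)
JGT loop: taken
R2=M[208]=20
R2=20|16=20
R0=208+4=212
R6=4-1=3
CMP R6, 0  (cmp 3,0)
JGT loop: taken
R2=M[212]=30
R2=30|16=30
R0=212+4=216
R6=3-1=2
CMP R6, 0  (cmp 2,0)
JGT loop: taken
R2=M[216]=-3
R2=(-3)|16=-3
R0=216+4=220
R6=2-1=1
CMP R6, 0  (cmp 1,0)
JGT loop: taken
R2=M[220]=20
R2=20|16=20
R0=220+4=224
R6=1-1=0
CMP R6, 0  (cmp 0,0)
JGT loop: not taken
STORE R2, [204] → M[204]=20
halt.

20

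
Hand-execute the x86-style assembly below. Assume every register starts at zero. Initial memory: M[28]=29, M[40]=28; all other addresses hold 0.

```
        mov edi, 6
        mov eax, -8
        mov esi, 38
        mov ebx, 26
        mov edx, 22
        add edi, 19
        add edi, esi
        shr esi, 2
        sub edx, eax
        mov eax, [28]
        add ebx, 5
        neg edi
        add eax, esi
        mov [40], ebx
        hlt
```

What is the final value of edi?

-63

edi=6
eax=-8
esi=38
ebx=26
edx=22
edi=6+19=25
edi=25+38=63
esi=38>>2=9
edx=22-(-8)=30
eax=M[28]=29
ebx=26+5=31
edi=-(63)=-63
eax=29+9=38
mov [40], ebx → M[40]=31
halt.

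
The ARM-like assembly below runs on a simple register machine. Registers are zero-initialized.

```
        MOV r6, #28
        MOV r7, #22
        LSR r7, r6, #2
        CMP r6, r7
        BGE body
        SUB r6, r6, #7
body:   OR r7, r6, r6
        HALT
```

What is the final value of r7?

after MOV r6, #28: r6=28
after MOV r7, #22: r7=22
after LSR r7, r6, #2: r7=28>>2=7
CMP r6, r7  (cmp 28,7)
BGE body: taken
after OR r7, r6, r6: r7=28|28=28
halt.

28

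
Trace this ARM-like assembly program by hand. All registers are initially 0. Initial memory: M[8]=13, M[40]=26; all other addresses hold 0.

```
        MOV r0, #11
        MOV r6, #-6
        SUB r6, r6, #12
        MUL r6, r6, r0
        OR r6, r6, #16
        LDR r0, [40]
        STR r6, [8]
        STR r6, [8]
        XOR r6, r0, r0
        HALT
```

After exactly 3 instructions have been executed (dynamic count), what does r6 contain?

after MOV r0, #11: r0=11
after MOV r6, #-6: r6=-6
after SUB r6, r6, #12: r6=(-6)-12=-18
After step 3: r6 = -18.

-18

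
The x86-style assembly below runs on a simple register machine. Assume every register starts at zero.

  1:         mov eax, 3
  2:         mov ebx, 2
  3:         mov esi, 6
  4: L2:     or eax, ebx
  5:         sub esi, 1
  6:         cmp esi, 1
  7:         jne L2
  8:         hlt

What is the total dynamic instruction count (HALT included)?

24

after mov eax, 3: eax=3
after mov ebx, 2: ebx=2
after mov esi, 6: esi=6
after or eax, ebx: eax=3|2=3
after sub esi, 1: esi=6-1=5
cmp esi, 1  (cmp 5,1)
jne L2: taken
after or eax, ebx: eax=3|2=3
after sub esi, 1: esi=5-1=4
cmp esi, 1  (cmp 4,1)
jne L2: taken
after or eax, ebx: eax=3|2=3
after sub esi, 1: esi=4-1=3
cmp esi, 1  (cmp 3,1)
jne L2: taken
after or eax, ebx: eax=3|2=3
after sub esi, 1: esi=3-1=2
cmp esi, 1  (cmp 2,1)
jne L2: taken
after or eax, ebx: eax=3|2=3
after sub esi, 1: esi=2-1=1
cmp esi, 1  (cmp 1,1)
jne L2: not taken
halt.
Total executed instructions: 24.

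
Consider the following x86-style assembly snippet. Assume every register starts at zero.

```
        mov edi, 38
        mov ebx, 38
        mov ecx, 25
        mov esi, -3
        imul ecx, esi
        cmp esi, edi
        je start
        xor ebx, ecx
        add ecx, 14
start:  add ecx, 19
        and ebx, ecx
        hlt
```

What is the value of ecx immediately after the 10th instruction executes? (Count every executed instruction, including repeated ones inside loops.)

edi=38
ebx=38
ecx=25
esi=-3
ecx=25*(-3)=-75
cmp esi, edi  (cmp -3,38)
je start: not taken
ebx=38^(-75)=-109
ecx=(-75)+14=-61
ecx=(-61)+19=-42
After step 10: ecx = -42.

-42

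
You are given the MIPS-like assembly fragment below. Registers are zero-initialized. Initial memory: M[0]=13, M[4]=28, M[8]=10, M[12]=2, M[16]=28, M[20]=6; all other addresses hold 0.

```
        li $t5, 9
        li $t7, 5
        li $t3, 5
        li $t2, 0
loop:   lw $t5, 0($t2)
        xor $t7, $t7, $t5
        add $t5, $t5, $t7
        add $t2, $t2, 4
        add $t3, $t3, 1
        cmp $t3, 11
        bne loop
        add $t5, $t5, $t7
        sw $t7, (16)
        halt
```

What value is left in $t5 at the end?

$t5=9
$t7=5
$t3=5
$t2=0
$t5=M[0]=13
$t7=5^13=8
$t5=13+8=21
$t2=0+4=4
$t3=5+1=6
cmp $t3, 11  (cmp 6,11)
bne loop: taken
$t5=M[4]=28
$t7=8^28=20
$t5=28+20=48
$t2=4+4=8
$t3=6+1=7
cmp $t3, 11  (cmp 7,11)
bne loop: taken
$t5=M[8]=10
$t7=20^10=30
$t5=10+30=40
$t2=8+4=12
$t3=7+1=8
cmp $t3, 11  (cmp 8,11)
bne loop: taken
$t5=M[12]=2
$t7=30^2=28
$t5=2+28=30
$t2=12+4=16
$t3=8+1=9
cmp $t3, 11  (cmp 9,11)
bne loop: taken
$t5=M[16]=28
$t7=28^28=0
$t5=28+0=28
$t2=16+4=20
$t3=9+1=10
cmp $t3, 11  (cmp 10,11)
bne loop: taken
$t5=M[20]=6
$t7=0^6=6
$t5=6+6=12
$t2=20+4=24
$t3=10+1=11
cmp $t3, 11  (cmp 11,11)
bne loop: not taken
$t5=12+6=18
sw $t7, (16) → M[16]=6
halt.

18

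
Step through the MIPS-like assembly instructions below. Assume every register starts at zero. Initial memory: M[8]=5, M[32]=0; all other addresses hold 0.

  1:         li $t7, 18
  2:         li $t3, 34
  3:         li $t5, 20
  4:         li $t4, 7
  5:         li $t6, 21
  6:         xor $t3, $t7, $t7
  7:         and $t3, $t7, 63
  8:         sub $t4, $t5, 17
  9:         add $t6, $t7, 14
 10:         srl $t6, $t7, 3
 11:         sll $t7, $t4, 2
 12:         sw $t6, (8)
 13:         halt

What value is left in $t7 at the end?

12

after li $t7, 18: $t7=18
after li $t3, 34: $t3=34
after li $t5, 20: $t5=20
after li $t4, 7: $t4=7
after li $t6, 21: $t6=21
after xor $t3, $t7, $t7: $t3=18^18=0
after and $t3, $t7, 63: $t3=18&63=18
after sub $t4, $t5, 17: $t4=20-17=3
after add $t6, $t7, 14: $t6=18+14=32
after srl $t6, $t7, 3: $t6=18>>3=2
after sll $t7, $t4, 2: $t7=3<<2=12
sw $t6, (8) → M[8]=2
halt.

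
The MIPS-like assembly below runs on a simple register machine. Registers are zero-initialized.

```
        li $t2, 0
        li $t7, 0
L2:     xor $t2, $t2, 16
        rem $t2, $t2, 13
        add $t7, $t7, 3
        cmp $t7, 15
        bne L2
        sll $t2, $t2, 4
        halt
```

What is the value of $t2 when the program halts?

32

after li $t2, 0: $t2=0
after li $t7, 0: $t7=0
after xor $t2, $t2, 16: $t2=0^16=16
after rem $t2, $t2, 13: $t2=16%13=3
after add $t7, $t7, 3: $t7=0+3=3
cmp $t7, 15  (cmp 3,15)
bne L2: taken
after xor $t2, $t2, 16: $t2=3^16=19
after rem $t2, $t2, 13: $t2=19%13=6
after add $t7, $t7, 3: $t7=3+3=6
cmp $t7, 15  (cmp 6,15)
bne L2: taken
after xor $t2, $t2, 16: $t2=6^16=22
after rem $t2, $t2, 13: $t2=22%13=9
after add $t7, $t7, 3: $t7=6+3=9
cmp $t7, 15  (cmp 9,15)
bne L2: taken
after xor $t2, $t2, 16: $t2=9^16=25
after rem $t2, $t2, 13: $t2=25%13=12
after add $t7, $t7, 3: $t7=9+3=12
cmp $t7, 15  (cmp 12,15)
bne L2: taken
after xor $t2, $t2, 16: $t2=12^16=28
after rem $t2, $t2, 13: $t2=28%13=2
after add $t7, $t7, 3: $t7=12+3=15
cmp $t7, 15  (cmp 15,15)
bne L2: not taken
after sll $t2, $t2, 4: $t2=2<<4=32
halt.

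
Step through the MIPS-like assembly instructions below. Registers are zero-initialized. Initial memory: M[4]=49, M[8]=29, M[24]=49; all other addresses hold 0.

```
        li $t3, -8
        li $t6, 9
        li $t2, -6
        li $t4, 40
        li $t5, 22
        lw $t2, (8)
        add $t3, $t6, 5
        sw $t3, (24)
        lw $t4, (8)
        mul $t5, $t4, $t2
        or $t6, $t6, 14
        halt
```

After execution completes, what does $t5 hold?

$t3=-8
$t6=9
$t2=-6
$t4=40
$t5=22
$t2=M[8]=29
$t3=9+5=14
sw $t3, (24) → M[24]=14
$t4=M[8]=29
$t5=29*29=841
$t6=9|14=15
halt.

841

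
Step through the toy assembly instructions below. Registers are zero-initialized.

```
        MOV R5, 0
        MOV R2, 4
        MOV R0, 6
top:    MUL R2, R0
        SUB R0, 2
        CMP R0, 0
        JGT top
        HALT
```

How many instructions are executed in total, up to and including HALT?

16

after MOV R5, 0: R5=0
after MOV R2, 4: R2=4
after MOV R0, 6: R0=6
after MUL R2, R0: R2=4*6=24
after SUB R0, 2: R0=6-2=4
CMP R0, 0  (cmp 4,0)
JGT top: taken
after MUL R2, R0: R2=24*4=96
after SUB R0, 2: R0=4-2=2
CMP R0, 0  (cmp 2,0)
JGT top: taken
after MUL R2, R0: R2=96*2=192
after SUB R0, 2: R0=2-2=0
CMP R0, 0  (cmp 0,0)
JGT top: not taken
halt.
Total executed instructions: 16.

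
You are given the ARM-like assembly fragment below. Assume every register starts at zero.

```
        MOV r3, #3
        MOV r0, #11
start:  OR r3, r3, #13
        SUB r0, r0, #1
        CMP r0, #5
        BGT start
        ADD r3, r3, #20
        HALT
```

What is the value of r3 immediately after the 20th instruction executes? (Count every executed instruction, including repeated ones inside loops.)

MOV r3, #3 → r3=3
MOV r0, #11 → r0=11
OR r3, r3, #13 → r3=3|13=15
SUB r0, r0, #1 → r0=11-1=10
CMP r0, #5  (cmp 10,5)
BGT start: taken
OR r3, r3, #13 → r3=15|13=15
SUB r0, r0, #1 → r0=10-1=9
CMP r0, #5  (cmp 9,5)
BGT start: taken
OR r3, r3, #13 → r3=15|13=15
SUB r0, r0, #1 → r0=9-1=8
CMP r0, #5  (cmp 8,5)
BGT start: taken
OR r3, r3, #13 → r3=15|13=15
SUB r0, r0, #1 → r0=8-1=7
CMP r0, #5  (cmp 7,5)
BGT start: taken
OR r3, r3, #13 → r3=15|13=15
SUB r0, r0, #1 → r0=7-1=6
After step 20: r3 = 15.

15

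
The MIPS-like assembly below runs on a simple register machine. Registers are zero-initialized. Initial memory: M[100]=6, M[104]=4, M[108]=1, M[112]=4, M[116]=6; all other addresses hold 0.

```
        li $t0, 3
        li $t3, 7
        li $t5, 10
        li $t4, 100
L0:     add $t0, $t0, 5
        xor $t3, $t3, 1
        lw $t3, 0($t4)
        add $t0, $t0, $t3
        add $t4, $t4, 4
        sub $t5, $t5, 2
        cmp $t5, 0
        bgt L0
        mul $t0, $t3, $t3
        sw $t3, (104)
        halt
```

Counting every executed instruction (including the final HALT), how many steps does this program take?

$t0=3
$t3=7
$t5=10
$t4=100
$t0=3+5=8
$t3=7^1=6
$t3=M[100]=6
$t0=8+6=14
$t4=100+4=104
$t5=10-2=8
cmp $t5, 0  (cmp 8,0)
bgt L0: taken
$t0=14+5=19
$t3=6^1=7
$t3=M[104]=4
$t0=19+4=23
$t4=104+4=108
$t5=8-2=6
cmp $t5, 0  (cmp 6,0)
bgt L0: taken
$t0=23+5=28
$t3=4^1=5
$t3=M[108]=1
$t0=28+1=29
$t4=108+4=112
$t5=6-2=4
cmp $t5, 0  (cmp 4,0)
bgt L0: taken
$t0=29+5=34
$t3=1^1=0
$t3=M[112]=4
$t0=34+4=38
$t4=112+4=116
$t5=4-2=2
cmp $t5, 0  (cmp 2,0)
bgt L0: taken
$t0=38+5=43
$t3=4^1=5
$t3=M[116]=6
$t0=43+6=49
$t4=116+4=120
$t5=2-2=0
cmp $t5, 0  (cmp 0,0)
bgt L0: not taken
$t0=6*6=36
sw $t3, (104) → M[104]=6
halt.
Total executed instructions: 47.

47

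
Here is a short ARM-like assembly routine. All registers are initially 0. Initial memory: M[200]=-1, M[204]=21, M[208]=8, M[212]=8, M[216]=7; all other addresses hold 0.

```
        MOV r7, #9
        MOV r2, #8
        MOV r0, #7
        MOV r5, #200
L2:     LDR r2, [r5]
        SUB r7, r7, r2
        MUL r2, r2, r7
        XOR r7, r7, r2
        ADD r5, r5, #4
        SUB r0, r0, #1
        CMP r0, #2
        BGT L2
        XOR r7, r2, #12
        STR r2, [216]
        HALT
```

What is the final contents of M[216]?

231595

after MOV r7, #9: r7=9
after MOV r2, #8: r2=8
after MOV r0, #7: r0=7
after MOV r5, #200: r5=200
after LDR r2, [r5]: r2=M[200]=-1
after SUB r7, r7, r2: r7=9-(-1)=10
after MUL r2, r2, r7: r2=(-1)*10=-10
after XOR r7, r7, r2: r7=10^(-10)=-4
after ADD r5, r5, #4: r5=200+4=204
after SUB r0, r0, #1: r0=7-1=6
CMP r0, #2  (cmp 6,2)
BGT L2: taken
after LDR r2, [r5]: r2=M[204]=21
after SUB r7, r7, r2: r7=(-4)-21=-25
after MUL r2, r2, r7: r2=21*(-25)=-525
after XOR r7, r7, r2: r7=(-25)^(-525)=532
after ADD r5, r5, #4: r5=204+4=208
after SUB r0, r0, #1: r0=6-1=5
CMP r0, #2  (cmp 5,2)
BGT L2: taken
after LDR r2, [r5]: r2=M[208]=8
after SUB r7, r7, r2: r7=532-8=524
after MUL r2, r2, r7: r2=8*524=4192
after XOR r7, r7, r2: r7=524^4192=4716
after ADD r5, r5, #4: r5=208+4=212
after SUB r0, r0, #1: r0=5-1=4
CMP r0, #2  (cmp 4,2)
BGT L2: taken
after LDR r2, [r5]: r2=M[212]=8
after SUB r7, r7, r2: r7=4716-8=4708
after MUL r2, r2, r7: r2=8*4708=37664
after XOR r7, r7, r2: r7=4708^37664=33092
after ADD r5, r5, #4: r5=212+4=216
after SUB r0, r0, #1: r0=4-1=3
CMP r0, #2  (cmp 3,2)
BGT L2: taken
after LDR r2, [r5]: r2=M[216]=7
after SUB r7, r7, r2: r7=33092-7=33085
after MUL r2, r2, r7: r2=7*33085=231595
after XOR r7, r7, r2: r7=33085^231595=199062
after ADD r5, r5, #4: r5=216+4=220
after SUB r0, r0, #1: r0=3-1=2
CMP r0, #2  (cmp 2,2)
BGT L2: not taken
after XOR r7, r2, #12: r7=231595^12=231591
STR r2, [216] → M[216]=231595
halt.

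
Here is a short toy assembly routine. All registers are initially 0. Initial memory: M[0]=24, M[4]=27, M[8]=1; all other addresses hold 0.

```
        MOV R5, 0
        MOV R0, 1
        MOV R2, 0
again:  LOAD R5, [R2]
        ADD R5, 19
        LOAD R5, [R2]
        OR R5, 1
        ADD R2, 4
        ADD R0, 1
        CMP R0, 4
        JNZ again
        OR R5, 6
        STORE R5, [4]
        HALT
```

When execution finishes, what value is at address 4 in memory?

7

R5=0
R0=1
R2=0
R5=M[0]=24
R5=24+19=43
R5=M[0]=24
R5=24|1=25
R2=0+4=4
R0=1+1=2
CMP R0, 4  (cmp 2,4)
JNZ again: taken
R5=M[4]=27
R5=27+19=46
R5=M[4]=27
R5=27|1=27
R2=4+4=8
R0=2+1=3
CMP R0, 4  (cmp 3,4)
JNZ again: taken
R5=M[8]=1
R5=1+19=20
R5=M[8]=1
R5=1|1=1
R2=8+4=12
R0=3+1=4
CMP R0, 4  (cmp 4,4)
JNZ again: not taken
R5=1|6=7
STORE R5, [4] → M[4]=7
halt.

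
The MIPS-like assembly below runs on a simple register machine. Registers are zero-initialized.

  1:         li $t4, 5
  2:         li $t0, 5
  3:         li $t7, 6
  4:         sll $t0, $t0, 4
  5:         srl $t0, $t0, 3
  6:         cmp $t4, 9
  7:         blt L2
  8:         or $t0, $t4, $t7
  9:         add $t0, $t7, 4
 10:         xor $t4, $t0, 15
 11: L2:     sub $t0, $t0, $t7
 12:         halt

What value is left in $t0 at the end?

4

li $t4, 5 → $t4=5
li $t0, 5 → $t0=5
li $t7, 6 → $t7=6
sll $t0, $t0, 4 → $t0=5<<4=80
srl $t0, $t0, 3 → $t0=80>>3=10
cmp $t4, 9  (cmp 5,9)
blt L2: taken
sub $t0, $t0, $t7 → $t0=10-6=4
halt.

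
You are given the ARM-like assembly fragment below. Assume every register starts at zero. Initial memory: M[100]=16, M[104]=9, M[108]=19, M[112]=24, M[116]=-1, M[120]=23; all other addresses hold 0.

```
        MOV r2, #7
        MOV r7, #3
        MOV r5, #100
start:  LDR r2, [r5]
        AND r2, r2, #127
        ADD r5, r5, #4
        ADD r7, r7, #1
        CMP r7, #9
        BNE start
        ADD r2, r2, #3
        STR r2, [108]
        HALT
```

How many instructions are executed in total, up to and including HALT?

42

MOV r2, #7 → r2=7
MOV r7, #3 → r7=3
MOV r5, #100 → r5=100
LDR r2, [r5] → r2=M[100]=16
AND r2, r2, #127 → r2=16&127=16
ADD r5, r5, #4 → r5=100+4=104
ADD r7, r7, #1 → r7=3+1=4
CMP r7, #9  (cmp 4,9)
BNE start: taken
LDR r2, [r5] → r2=M[104]=9
AND r2, r2, #127 → r2=9&127=9
ADD r5, r5, #4 → r5=104+4=108
ADD r7, r7, #1 → r7=4+1=5
CMP r7, #9  (cmp 5,9)
BNE start: taken
LDR r2, [r5] → r2=M[108]=19
AND r2, r2, #127 → r2=19&127=19
ADD r5, r5, #4 → r5=108+4=112
ADD r7, r7, #1 → r7=5+1=6
CMP r7, #9  (cmp 6,9)
BNE start: taken
LDR r2, [r5] → r2=M[112]=24
AND r2, r2, #127 → r2=24&127=24
ADD r5, r5, #4 → r5=112+4=116
ADD r7, r7, #1 → r7=6+1=7
CMP r7, #9  (cmp 7,9)
BNE start: taken
LDR r2, [r5] → r2=M[116]=-1
AND r2, r2, #127 → r2=(-1)&127=127
ADD r5, r5, #4 → r5=116+4=120
ADD r7, r7, #1 → r7=7+1=8
CMP r7, #9  (cmp 8,9)
BNE start: taken
LDR r2, [r5] → r2=M[120]=23
AND r2, r2, #127 → r2=23&127=23
ADD r5, r5, #4 → r5=120+4=124
ADD r7, r7, #1 → r7=8+1=9
CMP r7, #9  (cmp 9,9)
BNE start: not taken
ADD r2, r2, #3 → r2=23+3=26
STR r2, [108] → M[108]=26
halt.
Total executed instructions: 42.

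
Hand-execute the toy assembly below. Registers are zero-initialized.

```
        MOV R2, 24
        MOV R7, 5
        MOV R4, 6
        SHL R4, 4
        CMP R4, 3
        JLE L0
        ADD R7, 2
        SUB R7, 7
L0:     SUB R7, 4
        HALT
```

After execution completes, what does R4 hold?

after MOV R2, 24: R2=24
after MOV R7, 5: R7=5
after MOV R4, 6: R4=6
after SHL R4, 4: R4=6<<4=96
CMP R4, 3  (cmp 96,3)
JLE L0: not taken
after ADD R7, 2: R7=5+2=7
after SUB R7, 7: R7=7-7=0
after SUB R7, 4: R7=0-4=-4
halt.

96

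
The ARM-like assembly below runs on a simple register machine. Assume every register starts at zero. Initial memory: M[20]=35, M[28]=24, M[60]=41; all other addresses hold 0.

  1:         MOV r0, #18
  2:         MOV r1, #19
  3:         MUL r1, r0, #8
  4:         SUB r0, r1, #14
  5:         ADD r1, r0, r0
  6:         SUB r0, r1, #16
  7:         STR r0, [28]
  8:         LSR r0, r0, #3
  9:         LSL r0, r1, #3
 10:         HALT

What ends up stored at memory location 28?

MOV r0, #18 → r0=18
MOV r1, #19 → r1=19
MUL r1, r0, #8 → r1=18*8=144
SUB r0, r1, #14 → r0=144-14=130
ADD r1, r0, r0 → r1=130+130=260
SUB r0, r1, #16 → r0=260-16=244
STR r0, [28] → M[28]=244
LSR r0, r0, #3 → r0=244>>3=30
LSL r0, r1, #3 → r0=260<<3=2080
halt.

244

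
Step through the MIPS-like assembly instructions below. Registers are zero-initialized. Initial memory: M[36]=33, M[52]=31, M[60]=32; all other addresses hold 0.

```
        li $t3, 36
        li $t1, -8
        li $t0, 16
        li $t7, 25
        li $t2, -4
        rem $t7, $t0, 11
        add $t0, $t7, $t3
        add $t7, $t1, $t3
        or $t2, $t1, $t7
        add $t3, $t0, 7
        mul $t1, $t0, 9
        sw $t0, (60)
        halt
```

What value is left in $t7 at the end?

after li $t3, 36: $t3=36
after li $t1, -8: $t1=-8
after li $t0, 16: $t0=16
after li $t7, 25: $t7=25
after li $t2, -4: $t2=-4
after rem $t7, $t0, 11: $t7=16%11=5
after add $t0, $t7, $t3: $t0=5+36=41
after add $t7, $t1, $t3: $t7=(-8)+36=28
after or $t2, $t1, $t7: $t2=(-8)|28=-4
after add $t3, $t0, 7: $t3=41+7=48
after mul $t1, $t0, 9: $t1=41*9=369
sw $t0, (60) → M[60]=41
halt.

28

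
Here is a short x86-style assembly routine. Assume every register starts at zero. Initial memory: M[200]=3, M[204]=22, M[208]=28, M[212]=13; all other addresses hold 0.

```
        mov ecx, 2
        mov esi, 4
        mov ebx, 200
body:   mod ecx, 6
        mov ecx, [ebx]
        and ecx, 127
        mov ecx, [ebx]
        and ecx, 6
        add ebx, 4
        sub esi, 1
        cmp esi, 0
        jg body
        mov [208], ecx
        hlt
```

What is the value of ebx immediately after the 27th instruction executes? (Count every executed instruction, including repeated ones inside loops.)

mov ecx, 2 → ecx=2
mov esi, 4 → esi=4
mov ebx, 200 → ebx=200
mod ecx, 6 → ecx=2%6=2
mov ecx, [ebx] → ecx=M[200]=3
and ecx, 127 → ecx=3&127=3
mov ecx, [ebx] → ecx=M[200]=3
and ecx, 6 → ecx=3&6=2
add ebx, 4 → ebx=200+4=204
sub esi, 1 → esi=4-1=3
cmp esi, 0  (cmp 3,0)
jg body: taken
mod ecx, 6 → ecx=2%6=2
mov ecx, [ebx] → ecx=M[204]=22
and ecx, 127 → ecx=22&127=22
mov ecx, [ebx] → ecx=M[204]=22
and ecx, 6 → ecx=22&6=6
add ebx, 4 → ebx=204+4=208
sub esi, 1 → esi=3-1=2
cmp esi, 0  (cmp 2,0)
jg body: taken
mod ecx, 6 → ecx=6%6=0
mov ecx, [ebx] → ecx=M[208]=28
and ecx, 127 → ecx=28&127=28
mov ecx, [ebx] → ecx=M[208]=28
and ecx, 6 → ecx=28&6=4
add ebx, 4 → ebx=208+4=212
After step 27: ebx = 212.

212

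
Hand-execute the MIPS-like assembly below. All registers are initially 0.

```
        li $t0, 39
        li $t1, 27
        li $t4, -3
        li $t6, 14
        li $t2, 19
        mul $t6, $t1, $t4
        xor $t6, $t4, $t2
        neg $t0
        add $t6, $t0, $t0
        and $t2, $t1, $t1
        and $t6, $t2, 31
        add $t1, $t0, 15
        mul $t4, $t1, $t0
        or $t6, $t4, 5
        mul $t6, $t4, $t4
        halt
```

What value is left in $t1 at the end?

-24

after li $t0, 39: $t0=39
after li $t1, 27: $t1=27
after li $t4, -3: $t4=-3
after li $t6, 14: $t6=14
after li $t2, 19: $t2=19
after mul $t6, $t1, $t4: $t6=27*(-3)=-81
after xor $t6, $t4, $t2: $t6=(-3)^19=-18
after neg $t0: $t0=-(39)=-39
after add $t6, $t0, $t0: $t6=(-39)+(-39)=-78
after and $t2, $t1, $t1: $t2=27&27=27
after and $t6, $t2, 31: $t6=27&31=27
after add $t1, $t0, 15: $t1=(-39)+15=-24
after mul $t4, $t1, $t0: $t4=(-24)*(-39)=936
after or $t6, $t4, 5: $t6=936|5=941
after mul $t6, $t4, $t4: $t6=936*936=876096
halt.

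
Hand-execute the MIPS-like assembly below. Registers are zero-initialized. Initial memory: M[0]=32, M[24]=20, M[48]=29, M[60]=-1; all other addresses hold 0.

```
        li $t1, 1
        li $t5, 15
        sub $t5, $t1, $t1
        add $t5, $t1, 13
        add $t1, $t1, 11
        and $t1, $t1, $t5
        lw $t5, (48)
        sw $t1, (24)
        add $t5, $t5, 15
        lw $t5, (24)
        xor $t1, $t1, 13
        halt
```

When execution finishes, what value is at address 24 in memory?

li $t1, 1 → $t1=1
li $t5, 15 → $t5=15
sub $t5, $t1, $t1 → $t5=1-1=0
add $t5, $t1, 13 → $t5=1+13=14
add $t1, $t1, 11 → $t1=1+11=12
and $t1, $t1, $t5 → $t1=12&14=12
lw $t5, (48) → $t5=M[48]=29
sw $t1, (24) → M[24]=12
add $t5, $t5, 15 → $t5=29+15=44
lw $t5, (24) → $t5=M[24]=12
xor $t1, $t1, 13 → $t1=12^13=1
halt.

12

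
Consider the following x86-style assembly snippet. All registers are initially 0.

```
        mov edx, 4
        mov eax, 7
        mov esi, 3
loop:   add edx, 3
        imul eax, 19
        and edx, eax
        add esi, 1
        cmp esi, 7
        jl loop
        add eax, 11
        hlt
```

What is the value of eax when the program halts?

edx=4
eax=7
esi=3
edx=4+3=7
eax=7*19=133
edx=7&133=5
esi=3+1=4
cmp esi, 7  (cmp 4,7)
jl loop: taken
edx=5+3=8
eax=133*19=2527
edx=8&2527=8
esi=4+1=5
cmp esi, 7  (cmp 5,7)
jl loop: taken
edx=8+3=11
eax=2527*19=48013
edx=11&48013=9
esi=5+1=6
cmp esi, 7  (cmp 6,7)
jl loop: taken
edx=9+3=12
eax=48013*19=912247
edx=12&912247=4
esi=6+1=7
cmp esi, 7  (cmp 7,7)
jl loop: not taken
eax=912247+11=912258
halt.

912258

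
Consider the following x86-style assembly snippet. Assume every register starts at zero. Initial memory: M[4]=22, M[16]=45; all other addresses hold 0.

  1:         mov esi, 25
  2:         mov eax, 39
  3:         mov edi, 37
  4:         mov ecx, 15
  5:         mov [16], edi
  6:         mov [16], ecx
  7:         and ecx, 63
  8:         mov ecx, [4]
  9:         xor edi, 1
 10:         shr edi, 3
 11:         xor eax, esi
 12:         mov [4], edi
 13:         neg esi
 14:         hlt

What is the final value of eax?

62

mov esi, 25 → esi=25
mov eax, 39 → eax=39
mov edi, 37 → edi=37
mov ecx, 15 → ecx=15
mov [16], edi → M[16]=37
mov [16], ecx → M[16]=15
and ecx, 63 → ecx=15&63=15
mov ecx, [4] → ecx=M[4]=22
xor edi, 1 → edi=37^1=36
shr edi, 3 → edi=36>>3=4
xor eax, esi → eax=39^25=62
mov [4], edi → M[4]=4
neg esi → esi=-(25)=-25
halt.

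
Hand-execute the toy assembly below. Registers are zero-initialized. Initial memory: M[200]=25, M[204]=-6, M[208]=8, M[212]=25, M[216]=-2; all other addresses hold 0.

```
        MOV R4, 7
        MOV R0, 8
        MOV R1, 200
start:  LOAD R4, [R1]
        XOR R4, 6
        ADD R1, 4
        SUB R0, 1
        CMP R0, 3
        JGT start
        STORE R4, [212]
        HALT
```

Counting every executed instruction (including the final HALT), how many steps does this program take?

35

after MOV R4, 7: R4=7
after MOV R0, 8: R0=8
after MOV R1, 200: R1=200
after LOAD R4, [R1]: R4=M[200]=25
after XOR R4, 6: R4=25^6=31
after ADD R1, 4: R1=200+4=204
after SUB R0, 1: R0=8-1=7
CMP R0, 3  (cmp 7,3)
JGT start: taken
after LOAD R4, [R1]: R4=M[204]=-6
after XOR R4, 6: R4=(-6)^6=-4
after ADD R1, 4: R1=204+4=208
after SUB R0, 1: R0=7-1=6
CMP R0, 3  (cmp 6,3)
JGT start: taken
after LOAD R4, [R1]: R4=M[208]=8
after XOR R4, 6: R4=8^6=14
after ADD R1, 4: R1=208+4=212
after SUB R0, 1: R0=6-1=5
CMP R0, 3  (cmp 5,3)
JGT start: taken
after LOAD R4, [R1]: R4=M[212]=25
after XOR R4, 6: R4=25^6=31
after ADD R1, 4: R1=212+4=216
after SUB R0, 1: R0=5-1=4
CMP R0, 3  (cmp 4,3)
JGT start: taken
after LOAD R4, [R1]: R4=M[216]=-2
after XOR R4, 6: R4=(-2)^6=-8
after ADD R1, 4: R1=216+4=220
after SUB R0, 1: R0=4-1=3
CMP R0, 3  (cmp 3,3)
JGT start: not taken
STORE R4, [212] → M[212]=-8
halt.
Total executed instructions: 35.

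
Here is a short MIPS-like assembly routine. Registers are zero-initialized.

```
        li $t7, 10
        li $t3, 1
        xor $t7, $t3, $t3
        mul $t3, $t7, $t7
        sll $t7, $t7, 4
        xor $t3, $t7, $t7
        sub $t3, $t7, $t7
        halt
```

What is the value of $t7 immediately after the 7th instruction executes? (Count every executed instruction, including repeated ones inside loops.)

0

$t7=10
$t3=1
$t7=1^1=0
$t3=0*0=0
$t7=0<<4=0
$t3=0^0=0
$t3=0-0=0
After step 7: $t7 = 0.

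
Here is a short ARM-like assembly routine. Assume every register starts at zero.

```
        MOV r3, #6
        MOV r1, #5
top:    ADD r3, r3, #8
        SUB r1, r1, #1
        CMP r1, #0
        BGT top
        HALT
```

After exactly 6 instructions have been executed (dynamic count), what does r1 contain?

4

after MOV r3, #6: r3=6
after MOV r1, #5: r1=5
after ADD r3, r3, #8: r3=6+8=14
after SUB r1, r1, #1: r1=5-1=4
CMP r1, #0  (cmp 4,0)
BGT top: taken
After step 6: r1 = 4.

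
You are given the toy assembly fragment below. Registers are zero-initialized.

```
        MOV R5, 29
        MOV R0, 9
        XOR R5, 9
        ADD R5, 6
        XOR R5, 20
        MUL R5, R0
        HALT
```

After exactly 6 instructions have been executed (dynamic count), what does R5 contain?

126

after MOV R5, 29: R5=29
after MOV R0, 9: R0=9
after XOR R5, 9: R5=29^9=20
after ADD R5, 6: R5=20+6=26
after XOR R5, 20: R5=26^20=14
after MUL R5, R0: R5=14*9=126
After step 6: R5 = 126.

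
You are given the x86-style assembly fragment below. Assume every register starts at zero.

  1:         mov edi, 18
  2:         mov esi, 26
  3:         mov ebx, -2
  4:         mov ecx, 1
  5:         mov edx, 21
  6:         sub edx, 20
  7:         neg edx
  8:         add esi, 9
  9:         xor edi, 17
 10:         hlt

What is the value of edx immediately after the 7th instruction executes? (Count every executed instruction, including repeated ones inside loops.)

-1

after mov edi, 18: edi=18
after mov esi, 26: esi=26
after mov ebx, -2: ebx=-2
after mov ecx, 1: ecx=1
after mov edx, 21: edx=21
after sub edx, 20: edx=21-20=1
after neg edx: edx=-(1)=-1
After step 7: edx = -1.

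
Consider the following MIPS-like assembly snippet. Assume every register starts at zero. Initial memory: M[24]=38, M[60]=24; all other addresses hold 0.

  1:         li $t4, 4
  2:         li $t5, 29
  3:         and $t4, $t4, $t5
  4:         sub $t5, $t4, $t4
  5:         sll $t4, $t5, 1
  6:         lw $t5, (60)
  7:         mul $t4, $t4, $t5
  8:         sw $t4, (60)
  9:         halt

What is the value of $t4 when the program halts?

after li $t4, 4: $t4=4
after li $t5, 29: $t5=29
after and $t4, $t4, $t5: $t4=4&29=4
after sub $t5, $t4, $t4: $t5=4-4=0
after sll $t4, $t5, 1: $t4=0<<1=0
after lw $t5, (60): $t5=M[60]=24
after mul $t4, $t4, $t5: $t4=0*24=0
sw $t4, (60) → M[60]=0
halt.

0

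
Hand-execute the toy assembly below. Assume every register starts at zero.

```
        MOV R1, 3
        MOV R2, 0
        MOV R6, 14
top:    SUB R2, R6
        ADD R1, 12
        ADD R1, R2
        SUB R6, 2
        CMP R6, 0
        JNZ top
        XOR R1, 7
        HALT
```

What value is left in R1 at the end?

-200

R1=3
R2=0
R6=14
R2=0-14=-14
R1=3+12=15
R1=15+(-14)=1
R6=14-2=12
CMP R6, 0  (cmp 12,0)
JNZ top: taken
R2=(-14)-12=-26
R1=1+12=13
R1=13+(-26)=-13
R6=12-2=10
CMP R6, 0  (cmp 10,0)
JNZ top: taken
R2=(-26)-10=-36
R1=(-13)+12=-1
R1=(-1)+(-36)=-37
R6=10-2=8
CMP R6, 0  (cmp 8,0)
JNZ top: taken
R2=(-36)-8=-44
R1=(-37)+12=-25
R1=(-25)+(-44)=-69
R6=8-2=6
CMP R6, 0  (cmp 6,0)
JNZ top: taken
R2=(-44)-6=-50
R1=(-69)+12=-57
R1=(-57)+(-50)=-107
R6=6-2=4
CMP R6, 0  (cmp 4,0)
JNZ top: taken
R2=(-50)-4=-54
R1=(-107)+12=-95
R1=(-95)+(-54)=-149
R6=4-2=2
CMP R6, 0  (cmp 2,0)
JNZ top: taken
R2=(-54)-2=-56
R1=(-149)+12=-137
R1=(-137)+(-56)=-193
R6=2-2=0
CMP R6, 0  (cmp 0,0)
JNZ top: not taken
R1=(-193)^7=-200
halt.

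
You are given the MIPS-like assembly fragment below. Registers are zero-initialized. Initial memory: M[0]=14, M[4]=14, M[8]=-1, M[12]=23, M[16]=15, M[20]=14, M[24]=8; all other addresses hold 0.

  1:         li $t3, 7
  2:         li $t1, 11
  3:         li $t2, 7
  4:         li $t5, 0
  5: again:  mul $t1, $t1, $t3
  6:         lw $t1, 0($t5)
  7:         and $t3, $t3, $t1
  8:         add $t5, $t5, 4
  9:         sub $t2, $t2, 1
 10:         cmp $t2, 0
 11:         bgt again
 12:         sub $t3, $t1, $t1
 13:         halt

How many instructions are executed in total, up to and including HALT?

after li $t3, 7: $t3=7
after li $t1, 11: $t1=11
after li $t2, 7: $t2=7
after li $t5, 0: $t5=0
after mul $t1, $t1, $t3: $t1=11*7=77
after lw $t1, 0($t5): $t1=M[0]=14
after and $t3, $t3, $t1: $t3=7&14=6
after add $t5, $t5, 4: $t5=0+4=4
after sub $t2, $t2, 1: $t2=7-1=6
cmp $t2, 0  (cmp 6,0)
bgt again: taken
after mul $t1, $t1, $t3: $t1=14*6=84
after lw $t1, 0($t5): $t1=M[4]=14
after and $t3, $t3, $t1: $t3=6&14=6
after add $t5, $t5, 4: $t5=4+4=8
after sub $t2, $t2, 1: $t2=6-1=5
cmp $t2, 0  (cmp 5,0)
bgt again: taken
after mul $t1, $t1, $t3: $t1=14*6=84
after lw $t1, 0($t5): $t1=M[8]=-1
after and $t3, $t3, $t1: $t3=6&(-1)=6
after add $t5, $t5, 4: $t5=8+4=12
after sub $t2, $t2, 1: $t2=5-1=4
cmp $t2, 0  (cmp 4,0)
bgt again: taken
after mul $t1, $t1, $t3: $t1=(-1)*6=-6
after lw $t1, 0($t5): $t1=M[12]=23
after and $t3, $t3, $t1: $t3=6&23=6
after add $t5, $t5, 4: $t5=12+4=16
after sub $t2, $t2, 1: $t2=4-1=3
cmp $t2, 0  (cmp 3,0)
bgt again: taken
after mul $t1, $t1, $t3: $t1=23*6=138
after lw $t1, 0($t5): $t1=M[16]=15
after and $t3, $t3, $t1: $t3=6&15=6
after add $t5, $t5, 4: $t5=16+4=20
after sub $t2, $t2, 1: $t2=3-1=2
cmp $t2, 0  (cmp 2,0)
bgt again: taken
after mul $t1, $t1, $t3: $t1=15*6=90
after lw $t1, 0($t5): $t1=M[20]=14
after and $t3, $t3, $t1: $t3=6&14=6
after add $t5, $t5, 4: $t5=20+4=24
after sub $t2, $t2, 1: $t2=2-1=1
cmp $t2, 0  (cmp 1,0)
bgt again: taken
after mul $t1, $t1, $t3: $t1=14*6=84
after lw $t1, 0($t5): $t1=M[24]=8
after and $t3, $t3, $t1: $t3=6&8=0
after add $t5, $t5, 4: $t5=24+4=28
after sub $t2, $t2, 1: $t2=1-1=0
cmp $t2, 0  (cmp 0,0)
bgt again: not taken
after sub $t3, $t1, $t1: $t3=8-8=0
halt.
Total executed instructions: 55.

55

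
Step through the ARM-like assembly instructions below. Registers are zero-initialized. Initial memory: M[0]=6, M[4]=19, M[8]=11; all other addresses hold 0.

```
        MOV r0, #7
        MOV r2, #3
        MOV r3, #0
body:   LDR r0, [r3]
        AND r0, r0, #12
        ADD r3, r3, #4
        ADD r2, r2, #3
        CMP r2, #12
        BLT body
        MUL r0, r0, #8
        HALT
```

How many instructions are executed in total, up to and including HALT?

MOV r0, #7 → r0=7
MOV r2, #3 → r2=3
MOV r3, #0 → r3=0
LDR r0, [r3] → r0=M[0]=6
AND r0, r0, #12 → r0=6&12=4
ADD r3, r3, #4 → r3=0+4=4
ADD r2, r2, #3 → r2=3+3=6
CMP r2, #12  (cmp 6,12)
BLT body: taken
LDR r0, [r3] → r0=M[4]=19
AND r0, r0, #12 → r0=19&12=0
ADD r3, r3, #4 → r3=4+4=8
ADD r2, r2, #3 → r2=6+3=9
CMP r2, #12  (cmp 9,12)
BLT body: taken
LDR r0, [r3] → r0=M[8]=11
AND r0, r0, #12 → r0=11&12=8
ADD r3, r3, #4 → r3=8+4=12
ADD r2, r2, #3 → r2=9+3=12
CMP r2, #12  (cmp 12,12)
BLT body: not taken
MUL r0, r0, #8 → r0=8*8=64
halt.
Total executed instructions: 23.

23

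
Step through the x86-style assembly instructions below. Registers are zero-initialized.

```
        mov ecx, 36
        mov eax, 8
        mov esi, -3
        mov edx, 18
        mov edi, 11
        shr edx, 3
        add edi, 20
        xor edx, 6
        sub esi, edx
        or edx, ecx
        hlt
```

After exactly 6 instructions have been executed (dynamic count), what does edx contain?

mov ecx, 36 → ecx=36
mov eax, 8 → eax=8
mov esi, -3 → esi=-3
mov edx, 18 → edx=18
mov edi, 11 → edi=11
shr edx, 3 → edx=18>>3=2
After step 6: edx = 2.

2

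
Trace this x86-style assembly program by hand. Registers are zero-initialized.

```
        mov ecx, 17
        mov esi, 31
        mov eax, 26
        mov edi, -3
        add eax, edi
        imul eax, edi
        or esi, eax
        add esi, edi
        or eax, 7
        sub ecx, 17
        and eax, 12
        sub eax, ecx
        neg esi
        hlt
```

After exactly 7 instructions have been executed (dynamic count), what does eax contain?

after mov ecx, 17: ecx=17
after mov esi, 31: esi=31
after mov eax, 26: eax=26
after mov edi, -3: edi=-3
after add eax, edi: eax=26+(-3)=23
after imul eax, edi: eax=23*(-3)=-69
after or esi, eax: esi=31|(-69)=-65
After step 7: eax = -69.

-69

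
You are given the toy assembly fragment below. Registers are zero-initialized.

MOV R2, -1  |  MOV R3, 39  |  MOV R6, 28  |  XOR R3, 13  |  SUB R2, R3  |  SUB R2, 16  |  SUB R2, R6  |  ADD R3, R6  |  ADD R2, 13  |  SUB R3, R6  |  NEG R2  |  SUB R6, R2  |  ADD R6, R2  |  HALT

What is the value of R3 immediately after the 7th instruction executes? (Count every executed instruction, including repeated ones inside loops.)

R2=-1
R3=39
R6=28
R3=39^13=42
R2=(-1)-42=-43
R2=(-43)-16=-59
R2=(-59)-28=-87
After step 7: R3 = 42.

42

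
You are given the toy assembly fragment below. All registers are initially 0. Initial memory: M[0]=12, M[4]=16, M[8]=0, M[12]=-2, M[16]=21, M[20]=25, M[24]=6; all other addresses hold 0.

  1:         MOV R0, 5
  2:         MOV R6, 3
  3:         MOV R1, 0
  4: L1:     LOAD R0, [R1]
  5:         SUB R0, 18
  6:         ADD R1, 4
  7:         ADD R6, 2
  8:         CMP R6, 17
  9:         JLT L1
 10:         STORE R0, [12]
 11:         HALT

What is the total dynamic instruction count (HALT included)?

47

R0=5
R6=3
R1=0
R0=M[0]=12
R0=12-18=-6
R1=0+4=4
R6=3+2=5
CMP R6, 17  (cmp 5,17)
JLT L1: taken
R0=M[4]=16
R0=16-18=-2
R1=4+4=8
R6=5+2=7
CMP R6, 17  (cmp 7,17)
JLT L1: taken
R0=M[8]=0
R0=0-18=-18
R1=8+4=12
R6=7+2=9
CMP R6, 17  (cmp 9,17)
JLT L1: taken
R0=M[12]=-2
R0=(-2)-18=-20
R1=12+4=16
R6=9+2=11
CMP R6, 17  (cmp 11,17)
JLT L1: taken
R0=M[16]=21
R0=21-18=3
R1=16+4=20
R6=11+2=13
CMP R6, 17  (cmp 13,17)
JLT L1: taken
R0=M[20]=25
R0=25-18=7
R1=20+4=24
R6=13+2=15
CMP R6, 17  (cmp 15,17)
JLT L1: taken
R0=M[24]=6
R0=6-18=-12
R1=24+4=28
R6=15+2=17
CMP R6, 17  (cmp 17,17)
JLT L1: not taken
STORE R0, [12] → M[12]=-12
halt.
Total executed instructions: 47.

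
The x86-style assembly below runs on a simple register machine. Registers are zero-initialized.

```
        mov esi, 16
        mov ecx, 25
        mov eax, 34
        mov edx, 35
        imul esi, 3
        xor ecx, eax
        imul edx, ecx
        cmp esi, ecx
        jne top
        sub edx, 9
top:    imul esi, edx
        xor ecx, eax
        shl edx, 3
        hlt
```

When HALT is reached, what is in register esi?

esi=16
ecx=25
eax=34
edx=35
esi=16*3=48
ecx=25^34=59
edx=35*59=2065
cmp esi, ecx  (cmp 48,59)
jne top: taken
esi=48*2065=99120
ecx=59^34=25
edx=2065<<3=16520
halt.

99120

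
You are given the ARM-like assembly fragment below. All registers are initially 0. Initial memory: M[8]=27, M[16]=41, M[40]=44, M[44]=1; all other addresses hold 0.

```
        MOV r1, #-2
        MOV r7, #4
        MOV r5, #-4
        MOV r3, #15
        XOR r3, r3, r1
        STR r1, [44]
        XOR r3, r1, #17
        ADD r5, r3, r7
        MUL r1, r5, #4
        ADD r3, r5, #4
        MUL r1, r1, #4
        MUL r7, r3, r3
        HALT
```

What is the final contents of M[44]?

-2

r1=-2
r7=4
r5=-4
r3=15
r3=15^(-2)=-15
STR r1, [44] → M[44]=-2
r3=(-2)^17=-17
r5=(-17)+4=-13
r1=(-13)*4=-52
r3=(-13)+4=-9
r1=(-52)*4=-208
r7=(-9)*(-9)=81
halt.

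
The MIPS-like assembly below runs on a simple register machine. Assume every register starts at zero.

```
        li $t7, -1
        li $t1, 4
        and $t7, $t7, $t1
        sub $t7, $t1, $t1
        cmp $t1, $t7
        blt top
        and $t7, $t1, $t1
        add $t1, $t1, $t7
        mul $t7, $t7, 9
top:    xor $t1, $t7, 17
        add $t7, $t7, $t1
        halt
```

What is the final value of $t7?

89

$t7=-1
$t1=4
$t7=(-1)&4=4
$t7=4-4=0
cmp $t1, $t7  (cmp 4,0)
blt top: not taken
$t7=4&4=4
$t1=4+4=8
$t7=4*9=36
$t1=36^17=53
$t7=36+53=89
halt.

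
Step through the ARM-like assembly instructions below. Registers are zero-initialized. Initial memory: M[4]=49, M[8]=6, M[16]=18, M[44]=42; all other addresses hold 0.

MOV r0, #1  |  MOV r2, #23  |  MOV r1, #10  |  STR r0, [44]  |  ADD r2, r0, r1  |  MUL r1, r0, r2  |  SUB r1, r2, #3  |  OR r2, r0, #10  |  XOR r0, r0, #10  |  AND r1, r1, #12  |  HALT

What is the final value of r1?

after MOV r0, #1: r0=1
after MOV r2, #23: r2=23
after MOV r1, #10: r1=10
STR r0, [44] → M[44]=1
after ADD r2, r0, r1: r2=1+10=11
after MUL r1, r0, r2: r1=1*11=11
after SUB r1, r2, #3: r1=11-3=8
after OR r2, r0, #10: r2=1|10=11
after XOR r0, r0, #10: r0=1^10=11
after AND r1, r1, #12: r1=8&12=8
halt.

8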